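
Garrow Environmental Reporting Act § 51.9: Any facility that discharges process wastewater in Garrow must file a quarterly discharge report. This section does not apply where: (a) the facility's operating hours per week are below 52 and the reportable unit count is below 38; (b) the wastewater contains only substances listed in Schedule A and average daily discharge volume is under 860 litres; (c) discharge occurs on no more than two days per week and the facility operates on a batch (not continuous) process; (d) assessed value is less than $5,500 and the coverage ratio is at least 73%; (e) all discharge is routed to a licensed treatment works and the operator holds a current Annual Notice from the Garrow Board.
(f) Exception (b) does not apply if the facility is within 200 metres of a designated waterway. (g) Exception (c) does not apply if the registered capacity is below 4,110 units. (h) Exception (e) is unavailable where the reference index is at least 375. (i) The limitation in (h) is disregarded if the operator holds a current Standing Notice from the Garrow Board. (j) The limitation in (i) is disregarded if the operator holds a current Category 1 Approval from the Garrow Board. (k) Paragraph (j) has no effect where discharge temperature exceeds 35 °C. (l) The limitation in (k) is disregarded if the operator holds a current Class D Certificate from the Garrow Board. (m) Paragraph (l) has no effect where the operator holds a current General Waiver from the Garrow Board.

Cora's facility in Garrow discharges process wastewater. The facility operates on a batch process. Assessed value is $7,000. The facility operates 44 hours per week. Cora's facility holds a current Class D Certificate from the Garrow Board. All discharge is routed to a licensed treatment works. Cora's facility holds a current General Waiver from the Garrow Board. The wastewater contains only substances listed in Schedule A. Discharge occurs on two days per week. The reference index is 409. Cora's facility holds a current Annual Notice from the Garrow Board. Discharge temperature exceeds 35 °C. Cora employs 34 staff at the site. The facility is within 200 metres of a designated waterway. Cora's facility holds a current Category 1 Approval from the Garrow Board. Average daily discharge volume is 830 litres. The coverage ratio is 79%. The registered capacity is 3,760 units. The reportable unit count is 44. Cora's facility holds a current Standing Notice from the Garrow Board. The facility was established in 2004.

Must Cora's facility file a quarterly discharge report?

Exception (a) requires that the reportable unit count is below 38; but the reportable unit count is 44, not below 38, so (a) is unavailable.
All of (b)'s requirements are met (the wastewater is Schedule-A-only; average daily discharge volume is 830 litres, under the 860 litres limit). Turning to paragraph (f): (f) operates against (b): the facility is within 200 m of a designated waterway. (b) is therefore removed.
All of (c)'s requirements are met (discharge occurs on no more than two days per week; the facility operates on a batch process). But applying paragraph (g): (g) operates against (c): the registered capacity is 3,760 units, below the 4,110 units limit. (c) is therefore removed.
Exception (d) requires that assessed value is less than $5,500; but assessed value is $7,000, not less than $5,500, so (d) is unavailable.
Exception (e) is satisfied on its face — discharge is routed to a licensed treatment works; a current Annual Notice is held. Applying paragraphs (h)–(m): (h) would limit (e) — the reference index is 409, meeting the 375 threshold — but (i) sets (h) aside: (i) applies — a current Standing Notice is held. (j) operates (a current Category 1 Approval is held), but is set aside by (k): (k) applies — discharge temperature exceeds 35 °C. (l) would limit (k) — a current Class D Certificate is held — but (m) sets (l) aside: (m) applies — a current General Waiver is held. (e) remains available.

No — exception (e) applies; Cora's facility is not required to file a quarterly discharge report.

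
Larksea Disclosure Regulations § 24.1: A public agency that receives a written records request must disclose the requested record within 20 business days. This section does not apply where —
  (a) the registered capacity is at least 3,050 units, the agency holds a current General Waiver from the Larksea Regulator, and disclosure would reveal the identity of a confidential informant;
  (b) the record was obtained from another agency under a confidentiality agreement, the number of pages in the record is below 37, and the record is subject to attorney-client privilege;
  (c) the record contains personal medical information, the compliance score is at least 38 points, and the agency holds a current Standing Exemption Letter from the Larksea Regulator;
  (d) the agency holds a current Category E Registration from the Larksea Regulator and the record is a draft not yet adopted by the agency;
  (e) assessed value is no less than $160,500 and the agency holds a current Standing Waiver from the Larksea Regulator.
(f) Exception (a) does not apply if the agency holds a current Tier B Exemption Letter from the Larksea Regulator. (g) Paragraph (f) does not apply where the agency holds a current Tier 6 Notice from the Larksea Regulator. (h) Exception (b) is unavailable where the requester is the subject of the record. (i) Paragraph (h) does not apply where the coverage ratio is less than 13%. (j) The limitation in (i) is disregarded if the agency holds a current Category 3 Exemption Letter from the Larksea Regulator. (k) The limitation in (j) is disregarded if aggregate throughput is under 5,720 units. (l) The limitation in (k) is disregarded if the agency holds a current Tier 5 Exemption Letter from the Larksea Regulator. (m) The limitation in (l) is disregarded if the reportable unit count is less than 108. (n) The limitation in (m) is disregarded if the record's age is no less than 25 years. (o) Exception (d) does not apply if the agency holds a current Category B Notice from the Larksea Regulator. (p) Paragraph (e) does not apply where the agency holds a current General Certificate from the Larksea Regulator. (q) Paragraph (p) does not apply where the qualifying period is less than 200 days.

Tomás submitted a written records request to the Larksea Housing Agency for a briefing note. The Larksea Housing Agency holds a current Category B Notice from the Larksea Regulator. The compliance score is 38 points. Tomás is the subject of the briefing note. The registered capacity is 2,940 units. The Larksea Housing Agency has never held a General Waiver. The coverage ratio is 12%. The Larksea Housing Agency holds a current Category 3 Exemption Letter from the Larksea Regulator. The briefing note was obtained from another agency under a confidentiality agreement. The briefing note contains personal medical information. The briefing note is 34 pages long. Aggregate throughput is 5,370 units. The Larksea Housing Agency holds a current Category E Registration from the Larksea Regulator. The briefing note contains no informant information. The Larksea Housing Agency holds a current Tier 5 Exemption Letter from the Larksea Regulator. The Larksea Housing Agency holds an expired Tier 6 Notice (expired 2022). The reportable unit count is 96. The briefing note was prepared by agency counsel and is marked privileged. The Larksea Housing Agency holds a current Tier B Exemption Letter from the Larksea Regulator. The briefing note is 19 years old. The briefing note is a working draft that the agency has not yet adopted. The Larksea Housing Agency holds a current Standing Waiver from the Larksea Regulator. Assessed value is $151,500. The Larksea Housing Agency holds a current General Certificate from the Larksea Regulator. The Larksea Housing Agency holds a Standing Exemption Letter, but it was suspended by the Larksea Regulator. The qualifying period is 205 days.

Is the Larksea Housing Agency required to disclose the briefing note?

Exception (a) fails — the registered capacity is 2,940 units, short of 3,050 units.
Exception (b): the briefing note was obtained under a confidentiality agreement; the number of pages in the record is 34, below the 37 limit; the briefing note is privileged — every condition holds. Considering the limiting provisions: (h) would limit (b) — Tomás is the subject of the briefing note — but (i) sets (h) aside: (i) is triggered — the coverage ratio is 12%, less than the 13% limit. (j) would limit (i) — a current Category 3 Exemption Letter is held — but (k) sets (j) aside: (k) is triggered — aggregate throughput is 5,370 units, under the 5,720 units limit. (l) applies (a current Tier 5 Exemption Letter is held), but is itself disapplied by (m): (m) operates against (l): the reportable unit count is 96, less than the 108 limit. (n), which would lift (m), is not engaged — the record's age is 19 years, short of 25 years. Exception (b) stands.
Exception (c) does not apply: no current Standing Exemption Letter is held.
Exception (d): a current Category E Registration is held; the briefing note is an unadopted draft — every condition holds. Turning to paragraph (o): (o) operates — a current Category B Notice is held. (d) is therefore removed.
Exception (e) does not apply: assessed value is $151,500, short of $160,500.

No — exception (b) applies; the Larksea Housing Agency is not required to disclose the briefing note.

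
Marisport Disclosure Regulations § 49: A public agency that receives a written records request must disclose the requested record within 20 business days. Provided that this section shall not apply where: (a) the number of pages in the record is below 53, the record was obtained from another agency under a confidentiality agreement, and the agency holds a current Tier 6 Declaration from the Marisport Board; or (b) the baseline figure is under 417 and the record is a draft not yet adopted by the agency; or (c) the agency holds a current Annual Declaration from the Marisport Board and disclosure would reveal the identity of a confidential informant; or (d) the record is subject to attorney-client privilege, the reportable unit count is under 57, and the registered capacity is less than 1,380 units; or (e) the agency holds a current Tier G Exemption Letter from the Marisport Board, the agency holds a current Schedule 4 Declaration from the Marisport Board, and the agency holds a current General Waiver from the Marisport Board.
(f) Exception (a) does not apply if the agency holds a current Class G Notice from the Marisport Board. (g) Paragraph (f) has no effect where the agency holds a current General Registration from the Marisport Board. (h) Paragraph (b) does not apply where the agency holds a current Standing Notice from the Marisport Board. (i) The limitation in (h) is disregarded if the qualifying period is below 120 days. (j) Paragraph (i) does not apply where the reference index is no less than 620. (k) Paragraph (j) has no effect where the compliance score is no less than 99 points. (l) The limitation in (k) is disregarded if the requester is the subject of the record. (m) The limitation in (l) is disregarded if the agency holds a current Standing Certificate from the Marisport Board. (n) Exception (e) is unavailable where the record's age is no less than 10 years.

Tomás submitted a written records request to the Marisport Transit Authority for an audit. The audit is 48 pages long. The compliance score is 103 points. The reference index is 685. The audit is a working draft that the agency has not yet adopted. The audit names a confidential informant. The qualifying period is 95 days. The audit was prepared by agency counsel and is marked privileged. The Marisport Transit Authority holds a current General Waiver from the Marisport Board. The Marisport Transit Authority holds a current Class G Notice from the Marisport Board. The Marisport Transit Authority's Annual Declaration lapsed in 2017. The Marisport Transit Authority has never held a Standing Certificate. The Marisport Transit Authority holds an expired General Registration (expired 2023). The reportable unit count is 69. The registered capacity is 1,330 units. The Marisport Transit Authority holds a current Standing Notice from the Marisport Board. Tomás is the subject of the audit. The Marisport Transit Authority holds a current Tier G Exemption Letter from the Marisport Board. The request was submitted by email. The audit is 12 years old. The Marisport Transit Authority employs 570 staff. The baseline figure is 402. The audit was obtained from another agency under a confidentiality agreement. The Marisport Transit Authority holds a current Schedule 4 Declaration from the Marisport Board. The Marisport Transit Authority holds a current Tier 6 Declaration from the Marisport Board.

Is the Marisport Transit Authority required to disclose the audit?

Yes — the Marisport Transit Authority must disclose the audit.

Exception (a): the number of pages in the record is 48, below the 53 limit; the audit was obtained under a confidentiality agreement; a current Tier 6 Declaration is held — every condition holds. Turning to paragraphs (f)–(g): (f) applies — a current Class G Notice is held. (g) is inapplicable (there is no General Registration in force), so (f) stands. (a) is therefore removed.
All of (b)'s requirements are met (the baseline figure is 402, under the 417 limit; the audit is an unadopted draft). But applying paragraphs (h)–(m): (h) operates — a current Standing Notice is held. (i) would limit (h) — the qualifying period is 95 days, below the 120 days limit — but (j) sets (i) aside: (j) is triggered — the reference index is 685, meeting the 620 threshold. (k) is triggered (the compliance score is 103 points, meeting the 99 points threshold), but is displaced by (l): (l) operates against (k): Tomás is the subject of the audit. (m), which would lift (l), is not triggered — there is no Standing Certificate in force. So (b) is unavailable.
Exception (c) requires that the agency holds a current Annual Declaration from the Marisport Board; but no current Annual Declaration is held, so (c) is unavailable.
Exception (d) requires that the reportable unit count is under 57; but the reportable unit count is 69, not under 57, so (d) is unavailable.
Exception (e): a current Tier G Exemption Letter is held; a current Schedule 4 Declaration is held; a current General Waiver is held — every condition holds. But applying paragraph (n): (n) operates against (e): the record's age is 12 years, meeting the 10 years threshold. Exception (e) does not apply.
None of the exceptions is available; § 49 applies in full.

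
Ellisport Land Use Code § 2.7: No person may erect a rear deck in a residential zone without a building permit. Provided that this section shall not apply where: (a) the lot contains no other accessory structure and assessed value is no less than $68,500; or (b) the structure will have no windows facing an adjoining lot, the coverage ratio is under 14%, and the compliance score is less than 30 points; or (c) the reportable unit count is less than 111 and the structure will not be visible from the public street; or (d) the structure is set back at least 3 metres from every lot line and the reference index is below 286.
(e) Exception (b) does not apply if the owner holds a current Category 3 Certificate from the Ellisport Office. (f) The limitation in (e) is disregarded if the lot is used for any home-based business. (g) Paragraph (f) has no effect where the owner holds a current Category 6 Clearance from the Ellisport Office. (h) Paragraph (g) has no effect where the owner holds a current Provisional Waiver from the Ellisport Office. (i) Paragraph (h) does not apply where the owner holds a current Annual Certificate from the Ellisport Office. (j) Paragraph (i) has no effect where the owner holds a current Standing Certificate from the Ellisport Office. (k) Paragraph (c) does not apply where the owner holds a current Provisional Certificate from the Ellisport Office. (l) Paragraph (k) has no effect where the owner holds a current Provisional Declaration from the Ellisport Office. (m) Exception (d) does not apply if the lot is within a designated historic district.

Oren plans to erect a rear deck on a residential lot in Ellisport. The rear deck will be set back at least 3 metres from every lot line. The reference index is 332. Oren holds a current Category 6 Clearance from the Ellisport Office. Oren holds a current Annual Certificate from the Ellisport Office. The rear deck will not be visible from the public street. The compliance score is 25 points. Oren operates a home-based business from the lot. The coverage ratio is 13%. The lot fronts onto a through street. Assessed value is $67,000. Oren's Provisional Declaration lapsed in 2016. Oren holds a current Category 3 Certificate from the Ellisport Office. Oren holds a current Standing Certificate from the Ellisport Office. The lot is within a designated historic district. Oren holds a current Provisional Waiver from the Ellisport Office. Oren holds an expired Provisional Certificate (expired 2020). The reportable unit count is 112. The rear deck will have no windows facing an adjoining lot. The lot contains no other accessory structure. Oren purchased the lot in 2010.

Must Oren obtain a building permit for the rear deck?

Exception (a) requires that assessed value is no less than $68,500; but assessed value is $67,000, short of $68,500, so (a) is unavailable.
Exception (b)'s conditions are all satisfied: no windows face an adjoining lot; the coverage ratio is 13%, under the 14% limit; the compliance score is 25 points, less than the 30 points limit. Applying paragraphs (e)–(j): (e) would limit (b) — a current Category 3 Certificate is held — but (f) sets (e) aside: (f) operates against (e): a home-based business operates on the lot. (g) would limit (f) — a current Category 6 Clearance is held — but (h) sets (g) aside: (h) operates against (g): a current Provisional Waiver is held. (i) would limit (h) — a current Annual Certificate is held — but (j) sets (i) aside: (j) operates — a current Standing Certificate is held. So (b) applies.
Exception (c) fails — the reportable unit count is 112, not less than 111.
Exception (d) does not apply: the reference index is 332, not below 286.

No — exception (b) applies; Oren does not need a building permit.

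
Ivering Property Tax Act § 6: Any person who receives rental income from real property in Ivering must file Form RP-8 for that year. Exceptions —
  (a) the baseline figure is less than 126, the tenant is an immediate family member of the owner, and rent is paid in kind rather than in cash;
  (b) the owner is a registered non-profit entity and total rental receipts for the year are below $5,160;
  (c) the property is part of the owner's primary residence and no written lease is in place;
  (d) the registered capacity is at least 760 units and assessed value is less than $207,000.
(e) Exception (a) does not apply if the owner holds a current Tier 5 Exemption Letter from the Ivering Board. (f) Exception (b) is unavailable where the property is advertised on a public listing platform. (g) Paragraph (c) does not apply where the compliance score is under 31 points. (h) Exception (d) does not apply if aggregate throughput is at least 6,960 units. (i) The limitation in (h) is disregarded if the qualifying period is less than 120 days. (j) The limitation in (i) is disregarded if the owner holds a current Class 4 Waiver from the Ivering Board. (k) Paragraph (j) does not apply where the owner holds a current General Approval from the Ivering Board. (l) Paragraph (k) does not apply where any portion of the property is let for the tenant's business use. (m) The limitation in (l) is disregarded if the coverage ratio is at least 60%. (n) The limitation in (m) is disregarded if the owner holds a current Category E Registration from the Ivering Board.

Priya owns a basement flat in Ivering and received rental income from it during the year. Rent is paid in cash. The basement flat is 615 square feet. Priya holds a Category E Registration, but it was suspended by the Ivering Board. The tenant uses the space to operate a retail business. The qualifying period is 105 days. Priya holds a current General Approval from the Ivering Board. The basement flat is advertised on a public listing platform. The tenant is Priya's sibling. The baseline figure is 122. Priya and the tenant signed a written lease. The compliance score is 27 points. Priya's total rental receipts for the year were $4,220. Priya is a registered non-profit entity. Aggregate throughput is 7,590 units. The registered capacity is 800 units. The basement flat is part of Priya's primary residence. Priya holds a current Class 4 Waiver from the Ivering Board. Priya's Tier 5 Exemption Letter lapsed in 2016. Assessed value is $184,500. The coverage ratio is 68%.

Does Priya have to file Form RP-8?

No — exception (d) applies; Priya is not required to file Form RP-8.

Exception (a) requires that rent is paid in kind rather than in cash; but rent is paid in cash, so (a) is unavailable.
Exception (b) is satisfied on its face — Priya is a registered non-profit; total rental receipts for the year are $4,220, below the $5,160 limit. But: (f) applies — the property is publicly advertised. Exception (b) does not apply.
Exception (c) does not apply: a written lease is in place.
Exception (d)'s conditions are all satisfied: the registered capacity is 800 units, meeting the 760 units threshold; assessed value is $184,500, less than the $207,000 limit. As to paragraphs (h)–(n): (h) would limit (d) — aggregate throughput is 7,590 units, meeting the 6,960 units threshold — but (i) sets (h) aside: (i) applies — the qualifying period is 105 days, less than the 120 days limit. (j) operates (a current Class 4 Waiver is held), but is displaced by (k): (k) operates against (j): a current General Approval is held. (l) would limit (k) — the space is let for business use — but (m) sets (l) aside: (m) applies — the coverage ratio is 68%, meeting the 60% threshold. (n) is inapplicable (no current Category E Registration is held), so (m) stands. (d) remains available.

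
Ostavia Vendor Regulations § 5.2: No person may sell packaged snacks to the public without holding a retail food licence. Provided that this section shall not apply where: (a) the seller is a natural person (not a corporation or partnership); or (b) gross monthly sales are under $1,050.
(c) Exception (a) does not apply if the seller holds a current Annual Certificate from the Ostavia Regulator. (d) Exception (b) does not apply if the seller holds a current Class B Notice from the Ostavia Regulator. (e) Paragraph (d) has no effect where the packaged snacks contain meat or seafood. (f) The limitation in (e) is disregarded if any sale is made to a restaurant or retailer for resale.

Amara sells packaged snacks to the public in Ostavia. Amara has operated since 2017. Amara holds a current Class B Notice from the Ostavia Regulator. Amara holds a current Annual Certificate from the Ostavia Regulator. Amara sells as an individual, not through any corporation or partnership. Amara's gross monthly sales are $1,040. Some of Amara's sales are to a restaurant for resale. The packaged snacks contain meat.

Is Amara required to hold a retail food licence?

Exception (a)'s conditions are all satisfied: the seller is a natural person. But applying paragraph (c): (c) is engaged — a current Annual Certificate is held. Exception (a) does not apply.
All of (b)'s requirements are met (gross monthly sales are $1,040, under the $1,050 limit). However, paragraphs (d)–(f) must be considered: (d) operates against (b): a current Class B Notice is held. (e) is engaged (the packaged snacks contain meat), but is set aside by (f): (f) operates against (e): some sales are to a restaurant for resale. Exception (b) does not apply.
Every exception is unavailable, so the rule governs.

Yes — Amara must hold a retail food licence.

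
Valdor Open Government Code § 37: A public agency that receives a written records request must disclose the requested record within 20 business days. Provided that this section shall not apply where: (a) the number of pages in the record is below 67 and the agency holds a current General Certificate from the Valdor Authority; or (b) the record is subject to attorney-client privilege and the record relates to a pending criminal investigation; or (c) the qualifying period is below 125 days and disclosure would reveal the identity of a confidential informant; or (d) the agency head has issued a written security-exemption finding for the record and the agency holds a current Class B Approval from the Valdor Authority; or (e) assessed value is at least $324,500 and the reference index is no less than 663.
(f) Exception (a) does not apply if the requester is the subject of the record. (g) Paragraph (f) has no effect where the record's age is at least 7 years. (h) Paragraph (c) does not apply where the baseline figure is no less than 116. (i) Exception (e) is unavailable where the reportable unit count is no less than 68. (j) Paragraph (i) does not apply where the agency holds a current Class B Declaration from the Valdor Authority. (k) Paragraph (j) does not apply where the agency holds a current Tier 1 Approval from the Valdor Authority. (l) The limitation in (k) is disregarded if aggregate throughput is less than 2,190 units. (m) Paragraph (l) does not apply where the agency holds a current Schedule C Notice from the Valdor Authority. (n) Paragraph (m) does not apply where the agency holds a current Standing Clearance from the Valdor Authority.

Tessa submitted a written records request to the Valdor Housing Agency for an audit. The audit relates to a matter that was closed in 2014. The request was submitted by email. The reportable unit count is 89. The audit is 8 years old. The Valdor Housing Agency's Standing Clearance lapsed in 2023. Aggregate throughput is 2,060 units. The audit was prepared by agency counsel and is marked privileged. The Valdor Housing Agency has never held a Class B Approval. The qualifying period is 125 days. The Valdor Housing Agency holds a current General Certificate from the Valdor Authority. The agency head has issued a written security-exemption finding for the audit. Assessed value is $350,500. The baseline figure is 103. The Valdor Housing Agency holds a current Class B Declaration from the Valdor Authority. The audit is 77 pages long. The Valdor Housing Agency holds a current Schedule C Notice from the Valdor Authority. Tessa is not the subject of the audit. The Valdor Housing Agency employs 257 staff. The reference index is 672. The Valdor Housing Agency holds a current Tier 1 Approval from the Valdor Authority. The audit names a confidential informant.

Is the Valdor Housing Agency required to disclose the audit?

Exception (a) does not apply: the number of pages in the record is 77, not below 67.
Exception (b) fails — the audit relates to a closed matter.
Exception (c) does not apply: the qualifying period is 125 days, not below 125 days.
Exception (d) fails — no current Class B Approval is held.
Exception (e)'s conditions are all satisfied: assessed value is $350,500, meeting the $324,500 threshold; the reference index is 672, meeting the 663 threshold. But: (i) is triggered — the reportable unit count is 89, meeting the 68 threshold. (j) would limit (i) — a current Class B Declaration is held — but (k) sets (j) aside: (k) operates against (j): a current Tier 1 Approval is held. (l) applies (aggregate throughput is 2,060 units, less than the 2,190 units limit), but is set aside by (m): (m) applies — a current Schedule C Notice is held. (n), which would lift (m), is not engaged — there is no Standing Clearance in force. (e) is therefore removed.
No exception applies. The general rule governs.

Yes — the Valdor Housing Agency must disclose the audit.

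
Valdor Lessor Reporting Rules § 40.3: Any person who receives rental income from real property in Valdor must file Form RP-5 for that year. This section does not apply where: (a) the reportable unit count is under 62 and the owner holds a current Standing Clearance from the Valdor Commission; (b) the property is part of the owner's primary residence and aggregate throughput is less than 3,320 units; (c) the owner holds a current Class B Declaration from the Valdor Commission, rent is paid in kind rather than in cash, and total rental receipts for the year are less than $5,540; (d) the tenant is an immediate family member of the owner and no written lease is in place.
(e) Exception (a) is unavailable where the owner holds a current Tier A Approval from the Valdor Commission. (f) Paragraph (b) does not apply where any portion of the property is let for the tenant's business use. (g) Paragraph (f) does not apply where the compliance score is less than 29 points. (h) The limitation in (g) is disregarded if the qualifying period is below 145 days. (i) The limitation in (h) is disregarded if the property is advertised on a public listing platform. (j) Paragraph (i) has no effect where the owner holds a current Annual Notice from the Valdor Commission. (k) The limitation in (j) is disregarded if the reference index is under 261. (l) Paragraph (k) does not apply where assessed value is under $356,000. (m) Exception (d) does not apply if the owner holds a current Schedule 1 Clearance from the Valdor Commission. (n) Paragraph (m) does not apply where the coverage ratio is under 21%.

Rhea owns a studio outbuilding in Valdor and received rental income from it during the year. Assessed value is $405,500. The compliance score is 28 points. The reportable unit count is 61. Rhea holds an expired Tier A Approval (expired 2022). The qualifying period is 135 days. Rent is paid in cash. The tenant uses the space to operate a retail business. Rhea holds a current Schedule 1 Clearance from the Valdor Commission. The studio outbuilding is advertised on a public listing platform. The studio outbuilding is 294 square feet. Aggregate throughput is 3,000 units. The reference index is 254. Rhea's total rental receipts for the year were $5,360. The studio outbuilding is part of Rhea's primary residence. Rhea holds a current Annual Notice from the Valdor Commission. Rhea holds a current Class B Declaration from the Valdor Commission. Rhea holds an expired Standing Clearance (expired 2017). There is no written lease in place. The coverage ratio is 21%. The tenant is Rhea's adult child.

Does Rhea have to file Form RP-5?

No — exception (b) applies; Rhea is not required to file Form RP-5.

Exception (a) does not apply: the Standing Clearance is not current.
Exception (b)'s conditions are all satisfied: the studio outbuilding is part of the primary residence; aggregate throughput is 3,000 units, less than the 3,320 units limit. Under paragraphs (f)–(l): (f) would limit (b) — the space is let for business use — but (g) sets (f) aside: (g) operates against (f): the compliance score is 28 points, less than the 29 points limit. (h) would limit (g) — the qualifying period is 135 days, below the 145 days limit — but (i) sets (h) aside: (i) operates against (h): the property is publicly advertised. (j) would limit (i) — a current Annual Notice is held — but (k) sets (j) aside: (k) is triggered — the reference index is 254, under the 261 limit. (l), which would lift (k), does not operate here — assessed value is $405,500, not under $356,000. (b) remains available.
Exception (c) requires that rent is paid in kind rather than in cash; but rent is paid in cash, so (c) is unavailable.
All of (d)'s requirements are met (the tenant is an immediate family member; there is no written lease). Turning to paragraphs (m)–(n): (m) operates — a current Schedule 1 Clearance is held. (n) is not triggered (the coverage ratio is 21%, not under 21%), so (m) stands. (d) is therefore removed.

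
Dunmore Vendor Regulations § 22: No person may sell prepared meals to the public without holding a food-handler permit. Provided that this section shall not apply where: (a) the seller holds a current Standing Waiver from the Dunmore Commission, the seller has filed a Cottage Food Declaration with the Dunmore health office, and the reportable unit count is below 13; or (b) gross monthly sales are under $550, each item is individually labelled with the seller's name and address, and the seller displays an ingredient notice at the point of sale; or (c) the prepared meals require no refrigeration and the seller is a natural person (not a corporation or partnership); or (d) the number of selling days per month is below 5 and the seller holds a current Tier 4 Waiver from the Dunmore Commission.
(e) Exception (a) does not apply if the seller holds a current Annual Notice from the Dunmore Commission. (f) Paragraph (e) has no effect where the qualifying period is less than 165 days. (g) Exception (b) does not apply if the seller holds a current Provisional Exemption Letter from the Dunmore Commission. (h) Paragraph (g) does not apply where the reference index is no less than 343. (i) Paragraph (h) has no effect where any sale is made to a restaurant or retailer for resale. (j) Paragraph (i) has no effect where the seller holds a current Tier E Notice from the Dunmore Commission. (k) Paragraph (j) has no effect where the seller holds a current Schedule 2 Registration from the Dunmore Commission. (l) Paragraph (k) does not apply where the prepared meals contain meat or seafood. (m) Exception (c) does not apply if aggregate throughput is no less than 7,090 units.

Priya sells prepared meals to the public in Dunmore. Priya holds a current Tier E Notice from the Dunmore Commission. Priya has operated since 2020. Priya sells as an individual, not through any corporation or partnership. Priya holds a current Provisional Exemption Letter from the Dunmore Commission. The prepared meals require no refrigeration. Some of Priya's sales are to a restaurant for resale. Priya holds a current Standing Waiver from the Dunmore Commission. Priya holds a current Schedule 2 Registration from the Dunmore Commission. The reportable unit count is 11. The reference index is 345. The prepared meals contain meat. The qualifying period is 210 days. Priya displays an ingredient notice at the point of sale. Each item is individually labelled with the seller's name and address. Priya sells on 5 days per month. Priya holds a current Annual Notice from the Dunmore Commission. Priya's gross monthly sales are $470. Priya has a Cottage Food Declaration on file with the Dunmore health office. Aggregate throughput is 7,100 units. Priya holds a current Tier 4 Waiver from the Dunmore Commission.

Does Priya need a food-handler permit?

All of (a)'s requirements are met (a current Standing Waiver is held; a Cottage Food Declaration is on file; the reportable unit count is 11, below the 13 limit). But: (e) is triggered — a current Annual Notice is held. (f), which would lift (e), is not triggered — the qualifying period is 210 days, not less than 165 days. Exception (a) does not apply.
Exception (b): gross monthly sales are $470, under the $550 limit; items are individually labelled; an ingredient notice is displayed — every condition holds. Considering the limiting provisions: (g) would limit (b) — a current Provisional Exemption Letter is held — but (h) sets (g) aside: (h) operates — the reference index is 345, meeting the 343 threshold. (i) applies (some sales are to a restaurant for resale), but yields to (j): (j) is engaged — a current Tier E Notice is held. (k) is triggered (a current Schedule 2 Registration is held), but is overridden by (l): (l) is engaged — the prepared meals contain meat. Exception (b) stands.
Exception (c) is satisfied on its face — the prepared meals are shelf-stable; the seller is a natural person. But: (m) operates — aggregate throughput is 7,100 units, meeting the 7,090 units threshold. (c) is therefore removed.
Exception (d) requires that the number of selling days per month is below 5; but the number of selling days per month is 5, not below 5, so (d) is unavailable.

No — exception (b) applies; Priya is not required to hold a food-handler permit.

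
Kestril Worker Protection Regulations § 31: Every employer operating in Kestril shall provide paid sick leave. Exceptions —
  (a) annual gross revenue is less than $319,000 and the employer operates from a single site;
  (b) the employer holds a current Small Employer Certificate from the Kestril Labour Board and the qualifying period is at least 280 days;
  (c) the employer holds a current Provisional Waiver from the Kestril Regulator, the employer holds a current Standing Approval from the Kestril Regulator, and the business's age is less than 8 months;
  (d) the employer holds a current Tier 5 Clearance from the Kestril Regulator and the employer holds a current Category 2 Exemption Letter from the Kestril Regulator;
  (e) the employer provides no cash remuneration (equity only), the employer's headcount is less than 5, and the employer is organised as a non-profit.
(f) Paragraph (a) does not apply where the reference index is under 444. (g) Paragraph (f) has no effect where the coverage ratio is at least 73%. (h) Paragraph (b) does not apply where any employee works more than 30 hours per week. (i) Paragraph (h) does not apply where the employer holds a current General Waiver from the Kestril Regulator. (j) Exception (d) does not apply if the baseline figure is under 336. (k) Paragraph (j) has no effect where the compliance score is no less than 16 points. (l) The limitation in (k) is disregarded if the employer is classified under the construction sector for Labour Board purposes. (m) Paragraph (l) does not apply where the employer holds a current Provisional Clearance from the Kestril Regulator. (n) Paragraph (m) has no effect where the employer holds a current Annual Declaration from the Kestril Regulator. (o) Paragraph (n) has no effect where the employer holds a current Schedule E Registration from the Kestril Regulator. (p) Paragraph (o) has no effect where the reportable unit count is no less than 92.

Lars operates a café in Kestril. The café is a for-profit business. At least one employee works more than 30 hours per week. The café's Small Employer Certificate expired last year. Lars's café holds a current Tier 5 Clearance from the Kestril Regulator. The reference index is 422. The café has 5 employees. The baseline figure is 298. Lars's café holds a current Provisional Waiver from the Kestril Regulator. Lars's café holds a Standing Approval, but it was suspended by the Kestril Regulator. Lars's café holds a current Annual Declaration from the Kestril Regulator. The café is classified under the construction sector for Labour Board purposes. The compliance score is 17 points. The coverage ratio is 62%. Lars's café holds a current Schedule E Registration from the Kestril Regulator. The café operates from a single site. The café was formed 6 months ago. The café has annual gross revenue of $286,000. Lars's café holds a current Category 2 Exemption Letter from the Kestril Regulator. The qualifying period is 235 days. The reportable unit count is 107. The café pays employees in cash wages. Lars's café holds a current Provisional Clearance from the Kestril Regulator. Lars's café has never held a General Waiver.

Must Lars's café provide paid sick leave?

Exception (a) is satisfied on its face — annual gross revenue is $286,000, less than the $319,000 limit; the employer operates from a single site. But applying paragraphs (f)–(g): (f) operates against (a): the reference index is 422, under the 444 limit. (g) does not operate here (the coverage ratio is 62%, short of 73%), so (f) stands. Exception (a) does not apply.
Exception (b) fails — the Small Employer Certificate has expired.
Exception (c) fails — the Standing Approval is not current.
Exception (d) is satisfied on its face — a current Tier 5 Clearance is held; a current Category 2 Exemption Letter is held. But applying paragraphs (j)–(p): (j) operates against (d): the baseline figure is 298, under the 336 limit. (k) would limit (j) — the compliance score is 17 points, meeting the 16 points threshold — but (l) sets (k) aside: (l) is triggered — the café is classified under the construction sector. (m) would limit (l) — a current Provisional Clearance is held — but (n) sets (m) aside: (n) operates against (m): a current Annual Declaration is held. (o) is triggered (a current Schedule E Registration is held), but is displaced by (p): (p) operates against (o): the reportable unit count is 107, meeting the 92 threshold. So (d) is unavailable.
Exception (e) does not apply: employees are paid cash wages.
No exception applies. The general rule governs.

Yes — Lars's café must provide paid sick leave.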